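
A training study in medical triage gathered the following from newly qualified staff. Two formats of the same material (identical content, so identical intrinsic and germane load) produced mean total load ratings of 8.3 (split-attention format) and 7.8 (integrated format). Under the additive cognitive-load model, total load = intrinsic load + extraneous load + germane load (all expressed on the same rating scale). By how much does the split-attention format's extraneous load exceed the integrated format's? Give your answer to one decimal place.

Intrinsic and germane load are equal across formats, so the difference in total load equals the difference in extraneous load.
Extraneous-load difference = 8.3 − 7.8 = 0.5.

0.5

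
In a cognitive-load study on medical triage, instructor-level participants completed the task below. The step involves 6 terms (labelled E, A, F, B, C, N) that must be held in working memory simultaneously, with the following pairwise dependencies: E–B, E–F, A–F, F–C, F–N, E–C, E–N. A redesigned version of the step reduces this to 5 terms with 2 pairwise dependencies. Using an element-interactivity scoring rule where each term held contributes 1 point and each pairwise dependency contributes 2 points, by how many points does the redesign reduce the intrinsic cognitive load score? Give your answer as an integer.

Original: 6 × 1 + 7 × 2 = 6 + 14 = 20.
Redesigned: 5 × 1 + 2 × 2 = 5 + 4 = 9.
Reduction = 20 − 9 = 11.

11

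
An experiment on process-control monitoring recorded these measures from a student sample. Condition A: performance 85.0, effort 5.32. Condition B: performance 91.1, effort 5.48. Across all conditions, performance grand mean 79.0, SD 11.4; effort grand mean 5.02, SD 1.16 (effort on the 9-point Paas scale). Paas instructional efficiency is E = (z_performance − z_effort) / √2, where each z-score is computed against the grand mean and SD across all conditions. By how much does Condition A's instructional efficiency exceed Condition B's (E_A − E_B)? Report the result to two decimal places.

Condition A: z_P = (85.0 − 79.0)/11.4 = 0.5263; z_E = (5.32 − 5.02)/1.16 = 0.2586; E_A = (0.5263 − 0.2586)/√2 = 0.1893.
Condition B: z_P = (91.1 − 79.0)/11.4 = 1.0614; z_E = (5.48 − 5.02)/1.16 = 0.3966; E_B = (1.0614 − 0.3966)/√2 = 0.4701.
E_A − E_B = 0.1893 − 0.4701 = -0.2808 ≈ -0.28.

-0.28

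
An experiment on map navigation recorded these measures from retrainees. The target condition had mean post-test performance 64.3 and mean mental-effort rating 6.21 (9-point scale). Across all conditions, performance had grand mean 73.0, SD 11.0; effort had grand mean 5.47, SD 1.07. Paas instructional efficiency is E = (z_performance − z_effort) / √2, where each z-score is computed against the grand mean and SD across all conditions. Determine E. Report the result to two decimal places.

z_performance = (64.3 − 73.0) / 11.0 = -8.7000 / 11.0 = -0.7909.
z_effort = (6.21 − 5.47) / 1.07 = 0.7400 / 1.07 = 0.6916.
z_P − z_E = -0.7909 − 0.6916 = -1.4825.
E = -1.4825 / √2 = -1.4825 / 1.41421 = -1.0483 ≈ -1.05.

-1.05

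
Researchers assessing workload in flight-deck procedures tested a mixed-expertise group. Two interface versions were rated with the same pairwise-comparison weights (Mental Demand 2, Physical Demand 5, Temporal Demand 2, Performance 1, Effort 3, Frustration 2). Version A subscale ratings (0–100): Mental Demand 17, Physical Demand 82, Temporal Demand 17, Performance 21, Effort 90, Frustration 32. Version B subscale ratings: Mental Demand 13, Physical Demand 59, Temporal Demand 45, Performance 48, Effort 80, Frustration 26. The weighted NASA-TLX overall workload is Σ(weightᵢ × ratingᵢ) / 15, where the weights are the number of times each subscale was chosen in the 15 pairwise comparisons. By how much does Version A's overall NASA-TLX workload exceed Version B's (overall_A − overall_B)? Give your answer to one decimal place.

5.5

Version A weighted sum = 2·17 + 5·82 + 2·17 + 1·21 + 3·90 + 2·32 = 34 + 410 + 34 + 21 + 270 + 64 = 833; overall_A = 833/15 = 55.5333.
Version B weighted sum = 2·13 + 5·59 + 2·45 + 1·48 + 3·80 + 2·26 = 26 + 295 + 90 + 48 + 240 + 52 = 751; overall_B = 751/15 = 50.0667.
Difference = 55.5333 − 50.0667 = 5.4666 ≈ 5.5.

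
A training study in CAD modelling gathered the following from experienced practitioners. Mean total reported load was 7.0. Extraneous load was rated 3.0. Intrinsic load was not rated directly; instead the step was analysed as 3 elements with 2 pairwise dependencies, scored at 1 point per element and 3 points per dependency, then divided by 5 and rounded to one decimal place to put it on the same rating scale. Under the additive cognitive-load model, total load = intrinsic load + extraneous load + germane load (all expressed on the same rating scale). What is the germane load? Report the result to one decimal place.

Intrinsic (element-interactivity): (3 × 1 + 2 × 3) / 5 = 9 / 5 = 1.8000 → 1.8.
germane load = total − intrinsic − extraneous
             = 7.0 − 1.8 − 3.0 = 2.2.

2.2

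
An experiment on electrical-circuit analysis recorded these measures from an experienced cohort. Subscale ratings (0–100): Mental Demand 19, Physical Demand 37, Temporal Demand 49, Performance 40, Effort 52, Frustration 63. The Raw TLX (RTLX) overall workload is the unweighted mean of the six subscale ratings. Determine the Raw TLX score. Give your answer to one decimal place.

Sum of ratings = 19 + 37 + 49 + 40 + 52 + 63 = 260.
RTLX = 260 / 6 = 43.3333 ≈ 43.3.

43.3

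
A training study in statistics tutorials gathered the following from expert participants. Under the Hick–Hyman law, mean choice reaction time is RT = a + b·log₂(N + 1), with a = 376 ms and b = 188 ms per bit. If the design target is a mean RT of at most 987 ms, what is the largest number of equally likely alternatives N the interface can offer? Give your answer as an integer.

8

Set 376 + 188·log₂(N + 1) ≤ 987.
log₂(N + 1) ≤ (987 − 376) / 188 = 3.2500.
N + 1 ≤ 2^3.2500 = 9.5137.
N ≤ 8.5137, so the largest integer N is 8.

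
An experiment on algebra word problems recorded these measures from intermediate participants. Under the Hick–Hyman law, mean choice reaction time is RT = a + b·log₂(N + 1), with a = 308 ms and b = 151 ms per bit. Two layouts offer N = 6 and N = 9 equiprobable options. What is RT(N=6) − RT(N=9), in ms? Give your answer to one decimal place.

-77.7

RT(6) = 308 + 151·log₂(7) = 308 + 151·2.8074 = 731.9174 ms.
RT(9) = 308 + 151·log₂(10) = 308 + 151·3.3219 = 809.6069 ms.
Difference = 731.9174 − 809.6069 = -77.6895 ≈ -77.7 ms.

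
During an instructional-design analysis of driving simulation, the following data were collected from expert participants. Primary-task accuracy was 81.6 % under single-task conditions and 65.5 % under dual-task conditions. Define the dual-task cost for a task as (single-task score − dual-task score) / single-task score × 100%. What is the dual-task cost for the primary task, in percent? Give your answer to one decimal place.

19.7

Cost = (81.6 − 65.5) / 81.6 × 100%
     = 16.1000 / 81.6 × 100% = 19.7304%.
≈ 19.7%.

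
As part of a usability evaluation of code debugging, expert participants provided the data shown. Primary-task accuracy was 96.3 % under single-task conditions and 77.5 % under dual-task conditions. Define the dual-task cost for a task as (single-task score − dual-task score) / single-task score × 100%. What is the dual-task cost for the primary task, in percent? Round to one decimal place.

19.5

Cost = (96.3 − 77.5) / 96.3 × 100%
     = 18.8000 / 96.3 × 100% = 19.5223%.
≈ 19.5%.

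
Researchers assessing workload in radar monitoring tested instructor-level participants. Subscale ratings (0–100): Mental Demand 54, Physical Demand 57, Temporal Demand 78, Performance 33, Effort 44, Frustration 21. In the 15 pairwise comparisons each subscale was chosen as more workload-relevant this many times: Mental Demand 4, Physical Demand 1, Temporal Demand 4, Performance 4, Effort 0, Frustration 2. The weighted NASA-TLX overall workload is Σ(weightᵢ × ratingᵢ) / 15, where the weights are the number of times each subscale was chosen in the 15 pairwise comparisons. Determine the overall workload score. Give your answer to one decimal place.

50.6

The tallies are the weights (they sum to 15).
Weighted sum = 4·54 + 1·57 + 4·78 + 4·33 + 0·44 + 2·21
            = 216 + 57 + 312 + 132 + 0 + 42 = 759.
Overall workload = 759 / 15 = 50.6000 ≈ 50.6.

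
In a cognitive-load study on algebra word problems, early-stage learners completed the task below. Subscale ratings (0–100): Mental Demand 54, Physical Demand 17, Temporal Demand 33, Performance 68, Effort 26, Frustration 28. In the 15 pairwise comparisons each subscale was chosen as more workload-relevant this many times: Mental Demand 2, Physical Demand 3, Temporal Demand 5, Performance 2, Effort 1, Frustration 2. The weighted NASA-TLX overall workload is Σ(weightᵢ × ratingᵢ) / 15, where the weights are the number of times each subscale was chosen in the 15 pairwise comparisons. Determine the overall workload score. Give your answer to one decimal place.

The tallies are the weights (they sum to 15).
Weighted sum = 2·54 + 3·17 + 5·33 + 2·68 + 1·26 + 2·28
            = 108 + 51 + 165 + 136 + 26 + 56 = 542.
Overall workload = 542 / 15 = 36.1333 ≈ 36.1.

36.1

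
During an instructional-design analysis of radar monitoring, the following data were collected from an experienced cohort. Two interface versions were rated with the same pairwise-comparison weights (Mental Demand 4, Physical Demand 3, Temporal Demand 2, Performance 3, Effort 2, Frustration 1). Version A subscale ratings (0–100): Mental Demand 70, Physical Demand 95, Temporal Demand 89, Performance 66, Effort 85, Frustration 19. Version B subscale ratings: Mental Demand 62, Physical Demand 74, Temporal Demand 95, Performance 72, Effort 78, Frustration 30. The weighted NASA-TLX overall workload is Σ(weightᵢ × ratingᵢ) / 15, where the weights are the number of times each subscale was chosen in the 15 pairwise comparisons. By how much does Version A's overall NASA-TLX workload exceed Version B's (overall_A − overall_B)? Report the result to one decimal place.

4.5

Version A weighted sum = 4·70 + 3·95 + 2·89 + 3·66 + 2·85 + 1·19 = 280 + 285 + 178 + 198 + 170 + 19 = 1130; overall_A = 1130/15 = 75.3333.
Version B weighted sum = 4·62 + 3·74 + 2·95 + 3·72 + 2·78 + 1·30 = 248 + 222 + 190 + 216 + 156 + 30 = 1062; overall_B = 1062/15 = 70.8000.
Difference = 75.3333 − 70.8000 = 4.5333 ≈ 4.5.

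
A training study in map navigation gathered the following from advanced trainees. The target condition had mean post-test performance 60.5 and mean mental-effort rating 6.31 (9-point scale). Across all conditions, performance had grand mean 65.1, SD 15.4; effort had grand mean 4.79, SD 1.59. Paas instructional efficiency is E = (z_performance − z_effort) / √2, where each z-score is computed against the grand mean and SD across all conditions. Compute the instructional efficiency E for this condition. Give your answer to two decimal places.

-0.89

z_performance = (60.5 − 65.1) / 15.4 = -4.6000 / 15.4 = -0.2987.
z_effort = (6.31 − 4.79) / 1.59 = 1.5200 / 1.59 = 0.9560.
z_P − z_E = -0.2987 − 0.9560 = -1.2547.
E = -1.2547 / √2 = -1.2547 / 1.41421 = -0.8872 ≈ -0.89.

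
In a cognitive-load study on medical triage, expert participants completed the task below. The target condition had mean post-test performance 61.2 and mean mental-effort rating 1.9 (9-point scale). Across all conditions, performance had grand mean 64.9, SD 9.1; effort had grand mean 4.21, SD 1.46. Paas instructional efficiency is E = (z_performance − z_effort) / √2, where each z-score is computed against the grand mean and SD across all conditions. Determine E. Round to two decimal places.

0.83

z_performance = (61.2 − 64.9) / 9.1 = -3.7000 / 9.1 = -0.4066.
z_effort = (1.9 − 4.21) / 1.46 = -2.3100 / 1.46 = -1.5822.
z_P − z_E = -0.4066 − (-1.5822) = 1.1756.
E = 1.1756 / √2 = 1.1756 / 1.41421 = 0.8313 ≈ 0.83.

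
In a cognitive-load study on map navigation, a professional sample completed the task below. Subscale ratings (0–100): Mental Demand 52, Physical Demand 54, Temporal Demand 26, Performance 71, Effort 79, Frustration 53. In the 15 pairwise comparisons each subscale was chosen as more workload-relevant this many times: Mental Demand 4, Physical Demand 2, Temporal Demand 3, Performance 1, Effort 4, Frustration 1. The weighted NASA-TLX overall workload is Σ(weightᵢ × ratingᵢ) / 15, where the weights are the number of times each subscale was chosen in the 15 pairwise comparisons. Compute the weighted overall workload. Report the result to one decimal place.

The tallies are the weights (they sum to 15).
Weighted sum = 4·52 + 2·54 + 3·26 + 1·71 + 4·79 + 1·53
            = 208 + 108 + 78 + 71 + 316 + 53 = 834.
Overall workload = 834 / 15 = 55.6000 ≈ 55.6.

55.6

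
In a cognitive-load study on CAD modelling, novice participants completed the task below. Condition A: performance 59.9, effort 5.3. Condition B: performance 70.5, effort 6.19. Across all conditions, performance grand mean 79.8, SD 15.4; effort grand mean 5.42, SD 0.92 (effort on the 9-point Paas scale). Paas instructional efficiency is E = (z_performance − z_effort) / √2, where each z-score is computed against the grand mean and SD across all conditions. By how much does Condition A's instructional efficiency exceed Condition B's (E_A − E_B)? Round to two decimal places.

Condition A: z_P = (59.9 − 79.8)/15.4 = -1.2922; z_E = (5.3 − 5.42)/0.92 = -0.1304; E_A = (-1.2922 − (-0.1304))/√2 = -0.8215.
Condition B: z_P = (70.5 − 79.8)/15.4 = -0.6039; z_E = (6.19 − 5.42)/0.92 = 0.8370; E_B = (-0.6039 − 0.8370)/√2 = -1.0189.
E_A − E_B = -0.8215 − (-1.0189) = 0.1974 ≈ 0.20.

0.20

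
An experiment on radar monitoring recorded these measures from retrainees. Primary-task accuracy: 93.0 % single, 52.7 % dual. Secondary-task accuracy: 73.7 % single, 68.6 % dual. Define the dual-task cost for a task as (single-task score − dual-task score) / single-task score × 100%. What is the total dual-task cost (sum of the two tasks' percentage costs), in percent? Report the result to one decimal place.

50.3

Primary cost = (93.0 − 52.7) / 93.0 × 100% = 43.3333%.
Secondary cost = (73.7 − 68.6) / 73.7 × 100% = 6.9199%.
Total = 43.3333% + 6.9199% = 50.2532% ≈ 50.3%.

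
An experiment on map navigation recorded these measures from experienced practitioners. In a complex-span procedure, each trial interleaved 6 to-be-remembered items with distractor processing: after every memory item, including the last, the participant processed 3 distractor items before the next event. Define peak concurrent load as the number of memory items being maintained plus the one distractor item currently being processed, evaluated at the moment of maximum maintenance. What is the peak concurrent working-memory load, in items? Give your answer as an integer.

7

Maintenance is greatest during the distractor(s) after memory item 6: all 6 memory items are being held.
One distractor item is concurrently being processed.
Peak concurrent load = 6 + 1 = 7 items.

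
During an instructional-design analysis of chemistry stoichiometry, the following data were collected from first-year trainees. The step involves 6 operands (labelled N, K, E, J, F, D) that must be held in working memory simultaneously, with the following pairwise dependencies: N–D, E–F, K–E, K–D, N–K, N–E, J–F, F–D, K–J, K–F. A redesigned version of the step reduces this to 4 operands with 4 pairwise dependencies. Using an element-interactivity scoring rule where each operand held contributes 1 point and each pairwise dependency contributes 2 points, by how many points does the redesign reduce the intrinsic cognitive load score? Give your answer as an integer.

14

Original: 6 × 1 + 10 × 2 = 6 + 20 = 26.
Redesigned: 4 × 1 + 4 × 2 = 4 + 8 = 12.
Reduction = 26 − 12 = 14.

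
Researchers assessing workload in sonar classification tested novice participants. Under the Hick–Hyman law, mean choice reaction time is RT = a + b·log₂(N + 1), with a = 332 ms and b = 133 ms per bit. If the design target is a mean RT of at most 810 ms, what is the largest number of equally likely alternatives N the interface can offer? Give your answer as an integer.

11

Set 332 + 133·log₂(N + 1) ≤ 810.
log₂(N + 1) ≤ (810 − 332) / 133 = 3.5940.
N + 1 ≤ 2^3.5940 = 12.0754.
N ≤ 11.0754, so the largest integer N is 11.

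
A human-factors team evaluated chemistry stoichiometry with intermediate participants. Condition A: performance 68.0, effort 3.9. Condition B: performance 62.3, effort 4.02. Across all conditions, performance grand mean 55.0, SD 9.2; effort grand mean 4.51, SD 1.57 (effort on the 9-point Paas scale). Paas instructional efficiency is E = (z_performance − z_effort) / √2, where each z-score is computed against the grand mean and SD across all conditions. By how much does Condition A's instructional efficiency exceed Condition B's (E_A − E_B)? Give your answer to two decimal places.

0.49

Condition A: z_P = (68.0 − 55.0)/9.2 = 1.4130; z_E = (3.9 − 4.51)/1.57 = -0.3885; E_A = (1.4130 − (-0.3885))/√2 = 1.2739.
Condition B: z_P = (62.3 − 55.0)/9.2 = 0.7935; z_E = (4.02 − 4.51)/1.57 = -0.3121; E_B = (0.7935 − (-0.3121))/√2 = 0.7818.
E_A − E_B = 1.2739 − 0.7818 = 0.4921 ≈ 0.49.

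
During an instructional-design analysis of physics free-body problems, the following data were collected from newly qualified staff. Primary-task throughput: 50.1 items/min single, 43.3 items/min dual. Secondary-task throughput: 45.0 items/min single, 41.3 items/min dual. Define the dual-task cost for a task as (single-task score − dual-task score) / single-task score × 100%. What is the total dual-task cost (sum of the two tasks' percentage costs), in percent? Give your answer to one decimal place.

Primary cost = (50.1 − 43.3) / 50.1 × 100% = 13.5729%.
Secondary cost = (45.0 − 41.3) / 45.0 × 100% = 8.2222%.
Total = 13.5729% + 8.2222% = 21.7951% ≈ 21.8%.

21.8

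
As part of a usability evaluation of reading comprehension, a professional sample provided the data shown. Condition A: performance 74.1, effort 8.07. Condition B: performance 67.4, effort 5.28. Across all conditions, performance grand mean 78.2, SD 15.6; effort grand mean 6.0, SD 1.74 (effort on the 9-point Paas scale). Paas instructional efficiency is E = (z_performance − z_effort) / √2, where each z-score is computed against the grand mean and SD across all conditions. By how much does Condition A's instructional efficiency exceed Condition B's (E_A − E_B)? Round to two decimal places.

-0.83

Condition A: z_P = (74.1 − 78.2)/15.6 = -0.2628; z_E = (8.07 − 6.0)/1.74 = 1.1897; E_A = (-0.2628 − 1.1897)/√2 = -1.0271.
Condition B: z_P = (67.4 − 78.2)/15.6 = -0.6923; z_E = (5.28 − 6.0)/1.74 = -0.4138; E_B = (-0.6923 − (-0.4138))/√2 = -0.1969.
E_A − E_B = -1.0271 − (-0.1969) = -0.8302 ≈ -0.83.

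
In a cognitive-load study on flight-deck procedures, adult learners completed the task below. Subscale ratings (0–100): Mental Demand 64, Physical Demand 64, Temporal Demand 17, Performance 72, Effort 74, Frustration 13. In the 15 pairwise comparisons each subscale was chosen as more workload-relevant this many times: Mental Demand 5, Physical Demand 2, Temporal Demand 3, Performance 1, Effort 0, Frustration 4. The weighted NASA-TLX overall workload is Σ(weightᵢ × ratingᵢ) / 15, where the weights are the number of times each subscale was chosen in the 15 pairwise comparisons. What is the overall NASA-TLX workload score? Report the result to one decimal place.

41.5

The tallies are the weights (they sum to 15).
Weighted sum = 5·64 + 2·64 + 3·17 + 1·72 + 0·74 + 4·13
            = 320 + 128 + 51 + 72 + 0 + 52 = 623.
Overall workload = 623 / 15 = 41.5333 ≈ 41.5.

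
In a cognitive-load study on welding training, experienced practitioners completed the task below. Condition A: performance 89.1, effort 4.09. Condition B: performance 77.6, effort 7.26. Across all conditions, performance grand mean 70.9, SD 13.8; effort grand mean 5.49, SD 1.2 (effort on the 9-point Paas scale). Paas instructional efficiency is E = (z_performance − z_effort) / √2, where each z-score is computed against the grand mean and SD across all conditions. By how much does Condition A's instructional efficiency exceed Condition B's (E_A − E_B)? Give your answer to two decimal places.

Condition A: z_P = (89.1 − 70.9)/13.8 = 1.3188; z_E = (4.09 − 5.49)/1.2 = -1.1667; E_A = (1.3188 − (-1.1667))/√2 = 1.7575.
Condition B: z_P = (77.6 − 70.9)/13.8 = 0.4855; z_E = (7.26 − 5.49)/1.2 = 1.4750; E_B = (0.4855 − 1.4750)/√2 = -0.6997.
E_A − E_B = 1.7575 − (-0.6997) = 2.4572 ≈ 2.46.

2.46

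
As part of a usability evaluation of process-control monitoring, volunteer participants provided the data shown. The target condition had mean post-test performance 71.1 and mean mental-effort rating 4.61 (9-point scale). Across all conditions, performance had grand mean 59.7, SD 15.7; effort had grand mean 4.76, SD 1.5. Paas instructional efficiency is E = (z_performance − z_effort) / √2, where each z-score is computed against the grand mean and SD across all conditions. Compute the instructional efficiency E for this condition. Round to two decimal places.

0.58

z_performance = (71.1 − 59.7) / 15.7 = 11.4000 / 15.7 = 0.7261.
z_effort = (4.61 − 4.76) / 1.5 = -0.1500 / 1.5 = -0.1000.
z_P − z_E = 0.7261 − (-0.1000) = 0.8261.
E = 0.8261 / √2 = 0.8261 / 1.41421 = 0.5841 ≈ 0.58.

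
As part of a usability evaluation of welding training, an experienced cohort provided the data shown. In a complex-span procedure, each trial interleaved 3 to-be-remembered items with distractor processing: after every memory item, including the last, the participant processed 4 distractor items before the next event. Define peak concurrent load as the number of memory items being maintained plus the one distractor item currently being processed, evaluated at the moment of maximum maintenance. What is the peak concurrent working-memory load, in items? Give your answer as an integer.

4

Maintenance is greatest during the distractor(s) after memory item 3: all 3 memory items are being held.
One distractor item is concurrently being processed.
Peak concurrent load = 3 + 1 = 4 items.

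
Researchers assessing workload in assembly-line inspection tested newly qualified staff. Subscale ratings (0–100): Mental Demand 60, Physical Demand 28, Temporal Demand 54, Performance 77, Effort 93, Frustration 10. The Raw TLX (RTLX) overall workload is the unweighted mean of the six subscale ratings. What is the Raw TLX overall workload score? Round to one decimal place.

Sum of ratings = 60 + 28 + 54 + 77 + 93 + 10 = 322.
RTLX = 322 / 6 = 53.6667 ≈ 53.7.

53.7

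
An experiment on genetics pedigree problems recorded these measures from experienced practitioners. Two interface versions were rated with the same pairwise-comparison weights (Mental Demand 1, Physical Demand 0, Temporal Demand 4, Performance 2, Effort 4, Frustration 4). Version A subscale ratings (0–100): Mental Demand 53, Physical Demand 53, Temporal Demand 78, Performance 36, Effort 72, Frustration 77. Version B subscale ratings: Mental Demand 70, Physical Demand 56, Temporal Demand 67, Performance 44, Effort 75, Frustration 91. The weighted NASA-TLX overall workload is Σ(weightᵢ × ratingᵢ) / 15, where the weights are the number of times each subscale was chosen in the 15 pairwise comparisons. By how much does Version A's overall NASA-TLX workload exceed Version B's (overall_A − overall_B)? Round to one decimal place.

-3.8

Version A weighted sum = 1·53 + 0·53 + 4·78 + 2·36 + 4·72 + 4·77 = 53 + 0 + 312 + 72 + 288 + 308 = 1033; overall_A = 1033/15 = 68.8667.
Version B weighted sum = 1·70 + 0·56 + 4·67 + 2·44 + 4·75 + 4·91 = 70 + 0 + 268 + 88 + 300 + 364 = 1090; overall_B = 1090/15 = 72.6667.
Difference = 68.8667 − 72.6667 = -3.8000 ≈ -3.8.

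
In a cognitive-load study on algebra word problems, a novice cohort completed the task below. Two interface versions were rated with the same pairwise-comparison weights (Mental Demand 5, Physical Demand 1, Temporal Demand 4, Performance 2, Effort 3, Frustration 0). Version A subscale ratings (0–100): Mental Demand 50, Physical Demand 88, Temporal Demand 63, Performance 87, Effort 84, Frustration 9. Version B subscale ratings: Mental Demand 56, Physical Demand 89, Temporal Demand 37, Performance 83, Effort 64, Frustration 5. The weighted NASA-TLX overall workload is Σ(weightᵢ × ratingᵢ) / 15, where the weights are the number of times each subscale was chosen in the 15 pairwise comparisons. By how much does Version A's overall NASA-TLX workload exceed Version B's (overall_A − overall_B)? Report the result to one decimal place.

9.4

Version A weighted sum = 5·50 + 1·88 + 4·63 + 2·87 + 3·84 + 0·9 = 250 + 88 + 252 + 174 + 252 + 0 = 1016; overall_A = 1016/15 = 67.7333.
Version B weighted sum = 5·56 + 1·89 + 4·37 + 2·83 + 3·64 + 0·5 = 280 + 89 + 148 + 166 + 192 + 0 = 875; overall_B = 875/15 = 58.3333.
Difference = 67.7333 − 58.3333 = 9.4000 ≈ 9.4.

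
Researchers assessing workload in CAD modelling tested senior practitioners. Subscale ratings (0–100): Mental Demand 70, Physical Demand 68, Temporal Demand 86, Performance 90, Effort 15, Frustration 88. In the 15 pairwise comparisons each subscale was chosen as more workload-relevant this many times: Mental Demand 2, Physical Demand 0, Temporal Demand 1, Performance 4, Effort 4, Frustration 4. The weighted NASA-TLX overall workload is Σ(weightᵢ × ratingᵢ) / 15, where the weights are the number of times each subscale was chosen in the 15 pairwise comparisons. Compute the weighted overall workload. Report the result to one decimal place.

66.5

The tallies are the weights (they sum to 15).
Weighted sum = 2·70 + 0·68 + 1·86 + 4·90 + 4·15 + 4·88
            = 140 + 0 + 86 + 360 + 60 + 352 = 998.
Overall workload = 998 / 15 = 66.5333 ≈ 66.5.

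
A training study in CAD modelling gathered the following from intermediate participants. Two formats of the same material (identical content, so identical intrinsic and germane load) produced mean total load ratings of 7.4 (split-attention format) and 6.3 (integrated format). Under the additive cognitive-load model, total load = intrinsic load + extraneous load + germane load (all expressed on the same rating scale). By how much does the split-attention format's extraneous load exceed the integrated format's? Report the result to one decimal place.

1.1

Intrinsic and germane load are equal across formats, so the difference in total load equals the difference in extraneous load.
Extraneous-load difference = 7.4 − 6.3 = 1.1.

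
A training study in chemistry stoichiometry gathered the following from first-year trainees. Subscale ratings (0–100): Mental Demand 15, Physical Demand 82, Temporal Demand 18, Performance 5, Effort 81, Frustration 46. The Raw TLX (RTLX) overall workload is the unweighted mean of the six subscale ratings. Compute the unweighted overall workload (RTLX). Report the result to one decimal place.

41.2

Sum of ratings = 15 + 82 + 18 + 5 + 81 + 46 = 247.
RTLX = 247 / 6 = 41.1667 ≈ 41.2.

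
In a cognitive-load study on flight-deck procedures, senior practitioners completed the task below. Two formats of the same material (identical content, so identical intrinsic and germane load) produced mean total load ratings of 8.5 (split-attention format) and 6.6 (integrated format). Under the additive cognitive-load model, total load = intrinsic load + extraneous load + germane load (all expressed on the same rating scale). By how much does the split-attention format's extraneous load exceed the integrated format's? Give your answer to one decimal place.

1.9

Intrinsic and germane load are equal across formats, so the difference in total load equals the difference in extraneous load.
Extraneous-load difference = 8.5 − 6.6 = 1.9.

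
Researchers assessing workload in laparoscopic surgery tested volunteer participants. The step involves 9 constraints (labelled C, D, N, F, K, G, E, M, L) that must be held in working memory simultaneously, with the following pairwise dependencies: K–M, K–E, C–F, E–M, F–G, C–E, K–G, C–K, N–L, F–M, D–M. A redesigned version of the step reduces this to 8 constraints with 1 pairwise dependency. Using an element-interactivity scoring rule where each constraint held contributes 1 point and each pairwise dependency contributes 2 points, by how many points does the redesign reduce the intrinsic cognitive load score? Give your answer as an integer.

21

Original: 9 × 1 + 11 × 2 = 9 + 22 = 31.
Redesigned: 8 × 1 + 1 × 2 = 8 + 2 = 10.
Reduction = 31 − 10 = 21.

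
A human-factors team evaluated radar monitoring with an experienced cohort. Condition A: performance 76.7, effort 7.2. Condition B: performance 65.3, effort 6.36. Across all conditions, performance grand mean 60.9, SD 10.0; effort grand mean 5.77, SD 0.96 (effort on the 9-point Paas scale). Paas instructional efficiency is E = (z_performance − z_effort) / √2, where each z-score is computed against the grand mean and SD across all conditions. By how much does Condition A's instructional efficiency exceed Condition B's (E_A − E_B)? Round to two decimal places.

Condition A: z_P = (76.7 − 60.9)/10.0 = 1.5800; z_E = (7.2 − 5.77)/0.96 = 1.4896; E_A = (1.5800 − 1.4896)/√2 = 0.0639.
Condition B: z_P = (65.3 − 60.9)/10.0 = 0.4400; z_E = (6.36 − 5.77)/0.96 = 0.6146; E_B = (0.4400 − 0.6146)/√2 = -0.1235.
E_A − E_B = 0.0639 − (-0.1235) = 0.1874 ≈ 0.19.

0.19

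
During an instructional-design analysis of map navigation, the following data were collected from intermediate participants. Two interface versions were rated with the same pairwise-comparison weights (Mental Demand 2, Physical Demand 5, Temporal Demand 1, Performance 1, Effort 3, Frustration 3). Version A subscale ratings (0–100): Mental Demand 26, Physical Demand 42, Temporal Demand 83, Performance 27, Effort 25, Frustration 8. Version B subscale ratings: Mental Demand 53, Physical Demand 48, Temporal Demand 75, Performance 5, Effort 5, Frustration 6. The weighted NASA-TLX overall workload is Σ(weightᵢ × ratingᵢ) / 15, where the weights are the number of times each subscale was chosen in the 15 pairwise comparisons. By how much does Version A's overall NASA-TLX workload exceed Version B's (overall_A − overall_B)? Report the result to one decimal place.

Version A weighted sum = 2·26 + 5·42 + 1·83 + 1·27 + 3·25 + 3·8 = 52 + 210 + 83 + 27 + 75 + 24 = 471; overall_A = 471/15 = 31.4000.
Version B weighted sum = 2·53 + 5·48 + 1·75 + 1·5 + 3·5 + 3·6 = 106 + 240 + 75 + 5 + 15 + 18 = 459; overall_B = 459/15 = 30.6000.
Difference = 31.4000 − 30.6000 = 0.8000 ≈ 0.8.

0.8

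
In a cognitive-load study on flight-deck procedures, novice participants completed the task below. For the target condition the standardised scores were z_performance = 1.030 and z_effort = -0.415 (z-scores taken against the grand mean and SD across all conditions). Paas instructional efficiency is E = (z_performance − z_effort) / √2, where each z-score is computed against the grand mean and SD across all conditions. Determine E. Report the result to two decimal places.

z_P − z_E = 1.030 − (-0.415) = 1.4450.
E = 1.4450 / √2 = 1.4450 / 1.41421 = 1.0218 ≈ 1.02.

1.02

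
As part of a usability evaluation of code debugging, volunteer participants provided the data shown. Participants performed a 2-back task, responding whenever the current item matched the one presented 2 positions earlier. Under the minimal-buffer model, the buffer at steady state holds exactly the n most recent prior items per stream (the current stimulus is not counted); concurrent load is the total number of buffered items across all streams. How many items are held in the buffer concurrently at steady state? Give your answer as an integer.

The buffer holds the 2 most recent prior items.
Steady-state concurrent load = 2 items.

2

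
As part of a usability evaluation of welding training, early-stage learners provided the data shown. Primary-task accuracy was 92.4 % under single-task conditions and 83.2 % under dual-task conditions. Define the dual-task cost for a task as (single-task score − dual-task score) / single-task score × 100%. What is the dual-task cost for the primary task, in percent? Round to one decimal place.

10.0

Cost = (92.4 − 83.2) / 92.4 × 100%
     = 9.2000 / 92.4 × 100% = 9.9567%.
≈ 10.0%.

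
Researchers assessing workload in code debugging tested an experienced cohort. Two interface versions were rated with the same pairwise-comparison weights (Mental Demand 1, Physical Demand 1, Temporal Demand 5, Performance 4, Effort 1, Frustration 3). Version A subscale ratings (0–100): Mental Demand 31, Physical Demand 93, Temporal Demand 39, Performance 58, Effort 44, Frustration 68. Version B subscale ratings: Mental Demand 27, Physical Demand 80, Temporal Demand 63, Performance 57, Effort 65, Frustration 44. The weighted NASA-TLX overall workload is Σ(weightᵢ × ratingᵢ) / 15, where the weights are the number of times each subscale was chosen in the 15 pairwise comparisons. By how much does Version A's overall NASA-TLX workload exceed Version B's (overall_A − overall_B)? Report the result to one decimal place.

-3.2

Version A weighted sum = 1·31 + 1·93 + 5·39 + 4·58 + 1·44 + 3·68 = 31 + 93 + 195 + 232 + 44 + 204 = 799; overall_A = 799/15 = 53.2667.
Version B weighted sum = 1·27 + 1·80 + 5·63 + 4·57 + 1·65 + 3·44 = 27 + 80 + 315 + 228 + 65 + 132 = 847; overall_B = 847/15 = 56.4667.
Difference = 53.2667 − 56.4667 = -3.2000 ≈ -3.2.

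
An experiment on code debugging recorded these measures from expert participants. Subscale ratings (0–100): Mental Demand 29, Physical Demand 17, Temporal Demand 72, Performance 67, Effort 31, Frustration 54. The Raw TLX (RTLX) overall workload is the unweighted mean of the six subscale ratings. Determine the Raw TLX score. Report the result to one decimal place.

45.0

Sum of ratings = 29 + 17 + 72 + 67 + 31 + 54 = 270.
RTLX = 270 / 6 = 45.0000 ≈ 45.0.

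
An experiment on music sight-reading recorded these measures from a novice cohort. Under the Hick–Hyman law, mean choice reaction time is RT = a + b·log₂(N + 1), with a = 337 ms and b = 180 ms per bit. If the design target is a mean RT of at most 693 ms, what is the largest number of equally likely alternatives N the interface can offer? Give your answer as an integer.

Set 337 + 180·log₂(N + 1) ≤ 693.
log₂(N + 1) ≤ (693 − 337) / 180 = 1.9778.
N + 1 ≤ 2^1.9778 = 3.9389.
N ≤ 2.9389, so the largest integer N is 2.

2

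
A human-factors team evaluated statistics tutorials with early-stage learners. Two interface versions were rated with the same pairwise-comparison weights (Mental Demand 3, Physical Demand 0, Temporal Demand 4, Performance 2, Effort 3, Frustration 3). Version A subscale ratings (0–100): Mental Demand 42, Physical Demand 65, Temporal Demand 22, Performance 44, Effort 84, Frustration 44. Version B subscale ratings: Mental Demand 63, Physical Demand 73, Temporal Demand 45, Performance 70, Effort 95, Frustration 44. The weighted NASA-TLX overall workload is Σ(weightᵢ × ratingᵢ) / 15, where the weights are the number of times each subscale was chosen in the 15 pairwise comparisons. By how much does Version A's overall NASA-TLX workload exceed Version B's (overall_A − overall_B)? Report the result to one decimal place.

-16.0

Version A weighted sum = 3·42 + 0·65 + 4·22 + 2·44 + 3·84 + 3·44 = 126 + 0 + 88 + 88 + 252 + 132 = 686; overall_A = 686/15 = 45.7333.
Version B weighted sum = 3·63 + 0·73 + 4·45 + 2·70 + 3·95 + 3·44 = 189 + 0 + 180 + 140 + 285 + 132 = 926; overall_B = 926/15 = 61.7333.
Difference = 45.7333 − 61.7333 = -16.0000 ≈ -16.0.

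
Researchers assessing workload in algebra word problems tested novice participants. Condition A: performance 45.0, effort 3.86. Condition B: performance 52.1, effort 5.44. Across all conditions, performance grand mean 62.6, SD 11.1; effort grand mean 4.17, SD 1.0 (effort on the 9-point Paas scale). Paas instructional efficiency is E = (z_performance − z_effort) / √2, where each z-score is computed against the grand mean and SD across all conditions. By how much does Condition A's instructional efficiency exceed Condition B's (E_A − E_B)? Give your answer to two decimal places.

Condition A: z_P = (45.0 − 62.6)/11.1 = -1.5856; z_E = (3.86 − 4.17)/1.0 = -0.3100; E_A = (-1.5856 − (-0.3100))/√2 = -0.9020.
Condition B: z_P = (52.1 − 62.6)/11.1 = -0.9459; z_E = (5.44 − 4.17)/1.0 = 1.2700; E_B = (-0.9459 − 1.2700)/√2 = -1.5669.
E_A − E_B = -0.9020 − (-1.5669) = 0.6649 ≈ 0.66.

0.66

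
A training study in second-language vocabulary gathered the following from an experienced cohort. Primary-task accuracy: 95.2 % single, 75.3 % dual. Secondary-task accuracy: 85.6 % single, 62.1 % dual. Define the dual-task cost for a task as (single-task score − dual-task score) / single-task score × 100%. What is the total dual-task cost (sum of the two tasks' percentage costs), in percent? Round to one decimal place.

48.4

Primary cost = (95.2 − 75.3) / 95.2 × 100% = 20.9034%.
Secondary cost = (85.6 − 62.1) / 85.6 × 100% = 27.4533%.
Total = 20.9034% + 27.4533% = 48.3567% ≈ 48.4%.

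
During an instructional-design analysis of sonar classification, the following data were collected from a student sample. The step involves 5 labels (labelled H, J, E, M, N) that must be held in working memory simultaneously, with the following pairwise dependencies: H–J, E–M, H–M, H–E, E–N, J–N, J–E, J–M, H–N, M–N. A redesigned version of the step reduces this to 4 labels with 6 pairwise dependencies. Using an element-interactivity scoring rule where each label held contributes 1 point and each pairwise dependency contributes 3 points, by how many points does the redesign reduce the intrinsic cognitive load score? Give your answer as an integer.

Original: 5 × 1 + 10 × 3 = 5 + 30 = 35.
Redesigned: 4 × 1 + 6 × 3 = 4 + 18 = 22.
Reduction = 35 − 22 = 13.

13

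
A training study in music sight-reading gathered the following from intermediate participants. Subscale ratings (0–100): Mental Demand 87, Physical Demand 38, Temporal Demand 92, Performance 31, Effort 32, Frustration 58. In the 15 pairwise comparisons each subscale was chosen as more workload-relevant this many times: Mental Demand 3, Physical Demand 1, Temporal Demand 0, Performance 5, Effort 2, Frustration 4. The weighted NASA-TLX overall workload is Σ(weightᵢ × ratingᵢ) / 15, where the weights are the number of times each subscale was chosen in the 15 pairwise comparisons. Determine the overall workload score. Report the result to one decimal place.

The tallies are the weights (they sum to 15).
Weighted sum = 3·87 + 1·38 + 0·92 + 5·31 + 2·32 + 4·58
            = 261 + 38 + 0 + 155 + 64 + 232 = 750.
Overall workload = 750 / 15 = 50.0000 ≈ 50.0.

50.0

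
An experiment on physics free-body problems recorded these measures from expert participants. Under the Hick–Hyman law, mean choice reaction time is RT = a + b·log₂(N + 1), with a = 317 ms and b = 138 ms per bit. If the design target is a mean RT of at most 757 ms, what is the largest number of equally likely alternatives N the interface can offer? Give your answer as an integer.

Set 317 + 138·log₂(N + 1) ≤ 757.
log₂(N + 1) ≤ (757 − 317) / 138 = 3.1884.
N + 1 ≤ 2^3.1884 = 9.1160.
N ≤ 8.1160, so the largest integer N is 8.

8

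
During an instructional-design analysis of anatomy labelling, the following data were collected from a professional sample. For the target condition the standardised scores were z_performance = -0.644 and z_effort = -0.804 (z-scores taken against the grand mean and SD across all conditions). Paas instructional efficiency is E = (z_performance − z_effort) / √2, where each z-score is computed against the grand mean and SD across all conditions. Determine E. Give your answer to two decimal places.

0.11

z_P − z_E = -0.644 − (-0.804) = 0.1600.
E = 0.1600 / √2 = 0.1600 / 1.41421 = 0.1131 ≈ 0.11.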